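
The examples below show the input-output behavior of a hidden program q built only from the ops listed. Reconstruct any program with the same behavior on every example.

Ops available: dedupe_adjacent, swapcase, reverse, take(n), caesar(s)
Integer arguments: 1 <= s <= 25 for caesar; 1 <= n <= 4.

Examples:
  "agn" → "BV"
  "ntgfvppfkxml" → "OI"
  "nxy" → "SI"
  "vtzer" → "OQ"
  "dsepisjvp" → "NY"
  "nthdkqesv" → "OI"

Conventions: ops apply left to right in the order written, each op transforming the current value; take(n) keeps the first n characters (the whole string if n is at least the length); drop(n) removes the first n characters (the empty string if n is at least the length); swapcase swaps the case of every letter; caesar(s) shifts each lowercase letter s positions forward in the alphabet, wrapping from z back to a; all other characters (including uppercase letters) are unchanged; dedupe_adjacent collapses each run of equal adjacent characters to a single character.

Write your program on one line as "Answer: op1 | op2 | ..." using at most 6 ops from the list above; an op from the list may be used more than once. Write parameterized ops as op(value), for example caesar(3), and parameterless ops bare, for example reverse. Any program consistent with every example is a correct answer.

caesar(17) | caesar(4) | dedupe_adjacent | swapcase | take(2) | reverse

Check, running the answer program on each example:
  "agn" -> "rxe" -> "vbi" -> "vbi" -> "VBI" -> "VB" -> "BV"
  "ntgfvppfkxml" -> "ekxwmggwbodc" -> "iobaqkkafshg" -> "iobaqkafshg" -> "IOBAQKAFSHG" -> "IO" -> "OI"
  "nxy" -> "eop" -> "ist" -> "ist" -> "IST" -> "IS" -> "SI"
  "vtzer" -> "mkqvi" -> "qouzm" -> "qouzm" -> "QOUZM" -> "QO" -> "OQ"
  "dsepisjvp" -> "ujvgzjamg" -> "ynzkdneqk" -> "ynzkdneqk" -> "YNZKDNEQK" -> "YN" -> "NY"
  "nthdkqesv" -> "ekyubhvjm" -> "iocyflznq" -> "iocyflznq" -> "IOCYFLZNQ" -> "IO" -> "OI"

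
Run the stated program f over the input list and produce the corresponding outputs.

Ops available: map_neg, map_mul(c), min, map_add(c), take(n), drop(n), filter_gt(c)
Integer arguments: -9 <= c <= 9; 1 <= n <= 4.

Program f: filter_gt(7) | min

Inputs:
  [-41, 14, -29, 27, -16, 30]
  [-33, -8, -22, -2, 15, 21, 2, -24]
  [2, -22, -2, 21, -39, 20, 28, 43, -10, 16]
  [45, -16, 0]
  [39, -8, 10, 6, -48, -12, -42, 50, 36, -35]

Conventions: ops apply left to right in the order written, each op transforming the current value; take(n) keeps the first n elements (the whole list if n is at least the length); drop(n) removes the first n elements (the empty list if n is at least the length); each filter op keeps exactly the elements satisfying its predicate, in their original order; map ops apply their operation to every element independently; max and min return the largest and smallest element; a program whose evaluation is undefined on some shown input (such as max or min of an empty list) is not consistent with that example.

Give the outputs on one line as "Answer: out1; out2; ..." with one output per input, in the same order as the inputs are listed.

14; 15; 16; 45; 10

Execution, op by op:
  [-41, 14, -29, 27, -16, 30] -> [14, 27, 30] -> 14
  [-33, -8, -22, -2, 15, 21, 2, -24] -> [15, 21] -> 15
  [2, -22, -2, 21, -39, 20, 28, 43, -10, 16] -> [21, 20, 28, 43, 16] -> 16
  [45, -16, 0] -> [45] -> 45
  [39, -8, 10, 6, -48, -12, -42, 50, 36, -35] -> [39, 10, 50, 36] -> 10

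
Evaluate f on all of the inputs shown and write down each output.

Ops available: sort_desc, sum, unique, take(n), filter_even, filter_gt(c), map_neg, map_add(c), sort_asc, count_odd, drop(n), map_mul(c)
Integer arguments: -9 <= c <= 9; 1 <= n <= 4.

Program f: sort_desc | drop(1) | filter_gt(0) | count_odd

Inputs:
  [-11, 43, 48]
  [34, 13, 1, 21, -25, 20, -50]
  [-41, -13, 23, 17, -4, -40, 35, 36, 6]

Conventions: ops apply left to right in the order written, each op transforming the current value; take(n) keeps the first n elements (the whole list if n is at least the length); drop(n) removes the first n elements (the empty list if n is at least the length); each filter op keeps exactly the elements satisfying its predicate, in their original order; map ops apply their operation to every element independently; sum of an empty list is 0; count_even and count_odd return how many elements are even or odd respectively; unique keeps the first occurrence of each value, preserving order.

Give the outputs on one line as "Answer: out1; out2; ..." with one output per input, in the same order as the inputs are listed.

1; 3; 3

Execution, op by op:
  [-11, 43, 48] -> [48, 43, -11] -> [43, -11] -> [43] -> 1
  [34, 13, 1, 21, -25, 20, -50] -> [34, 21, 20, 13, 1, -25, -50] -> [21, 20, 13, 1, -25, -50] -> [21, 20, 13, 1] -> 3
  [-41, -13, 23, 17, -4, -40, 35, 36, 6] -> [36, 35, 23, 17, 6, -4, -13, -40, -41] -> [35, 23, 17, 6, -4, -13, -40, -41] -> [35, 23, 17, 6] -> 3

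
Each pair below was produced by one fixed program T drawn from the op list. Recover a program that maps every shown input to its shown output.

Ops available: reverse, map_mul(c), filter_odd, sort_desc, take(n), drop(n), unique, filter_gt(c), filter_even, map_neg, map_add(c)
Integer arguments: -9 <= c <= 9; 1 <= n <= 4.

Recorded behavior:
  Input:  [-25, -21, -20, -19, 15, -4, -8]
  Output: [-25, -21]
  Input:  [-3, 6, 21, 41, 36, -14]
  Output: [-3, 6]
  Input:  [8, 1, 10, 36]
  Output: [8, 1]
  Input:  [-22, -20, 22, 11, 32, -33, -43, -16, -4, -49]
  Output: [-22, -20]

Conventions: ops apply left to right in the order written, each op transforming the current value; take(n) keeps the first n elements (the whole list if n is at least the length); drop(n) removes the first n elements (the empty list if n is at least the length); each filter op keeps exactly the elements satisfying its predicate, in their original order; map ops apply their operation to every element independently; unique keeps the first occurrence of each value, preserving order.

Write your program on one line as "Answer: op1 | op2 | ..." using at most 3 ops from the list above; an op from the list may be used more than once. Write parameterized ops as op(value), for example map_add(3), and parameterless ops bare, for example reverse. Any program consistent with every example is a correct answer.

map_neg | take(2) | map_neg

Check, running the answer program on each example:
  [-25, -21, -20, -19, 15, -4, -8] -> [25, 21, 20, 19, -15, 4, 8] -> [25, 21] -> [-25, -21]
  [-3, 6, 21, 41, 36, -14] -> [3, -6, -21, -41, -36, 14] -> [3, -6] -> [-3, 6]
  [8, 1, 10, 36] -> [-8, -1, -10, -36] -> [-8, -1] -> [8, 1]
  [-22, -20, 22, 11, 32, -33, -43, -16, -4, -49] -> [22, 20, -22, -11, -32, 33, 43, 16, 4, 49] -> [22, 20] -> [-22, -20]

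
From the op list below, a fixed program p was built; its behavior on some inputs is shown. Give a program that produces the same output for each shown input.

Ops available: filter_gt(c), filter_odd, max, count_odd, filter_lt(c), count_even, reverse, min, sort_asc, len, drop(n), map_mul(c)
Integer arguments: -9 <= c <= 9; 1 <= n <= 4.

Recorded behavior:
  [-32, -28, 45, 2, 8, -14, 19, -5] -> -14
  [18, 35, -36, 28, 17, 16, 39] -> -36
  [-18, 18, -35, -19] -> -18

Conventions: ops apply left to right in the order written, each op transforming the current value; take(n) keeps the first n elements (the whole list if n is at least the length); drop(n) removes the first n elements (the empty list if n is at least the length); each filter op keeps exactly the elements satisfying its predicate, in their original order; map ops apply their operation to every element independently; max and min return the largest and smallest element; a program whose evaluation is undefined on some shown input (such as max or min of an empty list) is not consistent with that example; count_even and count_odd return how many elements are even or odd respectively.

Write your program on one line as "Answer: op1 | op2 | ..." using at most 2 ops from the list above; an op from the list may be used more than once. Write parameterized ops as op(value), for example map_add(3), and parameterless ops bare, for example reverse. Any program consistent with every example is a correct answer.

filter_lt(-9) | max

Check, running the answer program on each example:
  [-32, -28, 45, 2, 8, -14, 19, -5] -> [-32, -28, -14] -> -14
  [18, 35, -36, 28, 17, 16, 39] -> [-36] -> -36
  [-18, 18, -35, -19] -> [-18, -35, -19] -> -18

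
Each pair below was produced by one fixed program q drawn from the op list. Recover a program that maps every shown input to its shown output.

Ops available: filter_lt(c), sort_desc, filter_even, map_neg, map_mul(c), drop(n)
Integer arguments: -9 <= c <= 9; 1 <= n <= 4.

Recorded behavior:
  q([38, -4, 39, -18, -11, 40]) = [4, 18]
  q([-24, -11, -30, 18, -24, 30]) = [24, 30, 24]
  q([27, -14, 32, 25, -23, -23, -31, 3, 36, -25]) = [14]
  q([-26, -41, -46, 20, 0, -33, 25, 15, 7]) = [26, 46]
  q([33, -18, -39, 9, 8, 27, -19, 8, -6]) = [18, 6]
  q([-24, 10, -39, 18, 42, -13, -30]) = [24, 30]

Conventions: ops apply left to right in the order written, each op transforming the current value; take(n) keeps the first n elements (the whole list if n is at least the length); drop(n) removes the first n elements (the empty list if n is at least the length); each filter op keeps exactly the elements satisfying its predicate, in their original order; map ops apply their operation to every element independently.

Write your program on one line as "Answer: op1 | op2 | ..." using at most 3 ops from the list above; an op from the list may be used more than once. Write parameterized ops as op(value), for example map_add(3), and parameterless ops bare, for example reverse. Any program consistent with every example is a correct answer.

filter_lt(0) | filter_even | map_neg

Check, running the answer program on each example:
  [38, -4, 39, -18, -11, 40] -> [-4, -18, -11] -> [-4, -18] -> [4, 18]
  [-24, -11, -30, 18, -24, 30] -> [-24, -11, -30, -24] -> [-24, -30, -24] -> [24, 30, 24]
  [27, -14, 32, 25, -23, -23, -31, 3, 36, -25] -> [-14, -23, -23, -31, -25] -> [-14] -> [14]
  [-26, -41, -46, 20, 0, -33, 25, 15, 7] -> [-26, -41, -46, -33] -> [-26, -46] -> [26, 46]
  [33, -18, -39, 9, 8, 27, -19, 8, -6] -> [-18, -39, -19, -6] -> [-18, -6] -> [18, 6]
  [-24, 10, -39, 18, 42, -13, -30] -> [-24, -39, -13, -30] -> [-24, -30] -> [24, 30]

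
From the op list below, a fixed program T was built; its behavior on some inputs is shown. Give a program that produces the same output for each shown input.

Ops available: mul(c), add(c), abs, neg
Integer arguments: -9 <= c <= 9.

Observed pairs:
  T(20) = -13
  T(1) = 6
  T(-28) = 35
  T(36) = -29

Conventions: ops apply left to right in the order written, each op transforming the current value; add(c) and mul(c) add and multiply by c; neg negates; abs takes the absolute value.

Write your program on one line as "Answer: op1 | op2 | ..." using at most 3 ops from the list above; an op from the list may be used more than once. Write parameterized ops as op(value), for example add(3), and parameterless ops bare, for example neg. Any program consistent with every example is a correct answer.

add(-7) | neg

Check, running the answer program on each example:
  20 -> 13 -> -13
  1 -> -6 -> 6
  -28 -> -35 -> 35
  36 -> 29 -> -29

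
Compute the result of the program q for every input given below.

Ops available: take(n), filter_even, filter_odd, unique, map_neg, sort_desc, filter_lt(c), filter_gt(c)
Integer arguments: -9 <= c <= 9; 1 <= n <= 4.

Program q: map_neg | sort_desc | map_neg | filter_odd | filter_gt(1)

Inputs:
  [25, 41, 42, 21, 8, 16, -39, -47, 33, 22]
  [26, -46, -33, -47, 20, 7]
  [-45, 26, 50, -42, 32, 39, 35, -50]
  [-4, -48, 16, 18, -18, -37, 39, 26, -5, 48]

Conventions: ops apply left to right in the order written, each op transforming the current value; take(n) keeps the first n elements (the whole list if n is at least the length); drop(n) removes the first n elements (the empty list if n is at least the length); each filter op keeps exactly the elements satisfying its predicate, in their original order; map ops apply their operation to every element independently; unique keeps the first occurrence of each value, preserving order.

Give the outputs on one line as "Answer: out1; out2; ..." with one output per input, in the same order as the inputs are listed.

[21, 25, 33, 41]; [7]; [35, 39]; [39]

Execution, op by op:
  [25, 41, 42, 21, 8, 16, -39, -47, 33, 22] -> [-25, -41, -42, -21, -8, -16, 39, 47, -33, -22] -> [47, 39, -8, -16, -21, -22, -25, -33, -41, -42] -> [-47, -39, 8, 16, 21, 22, 25, 33, 41, 42] -> [-47, -39, 21, 25, 33, 41] -> [21, 25, 33, 41]
  [26, -46, -33, -47, 20, 7] -> [-26, 46, 33, 47, -20, -7] -> [47, 46, 33, -7, -20, -26] -> [-47, -46, -33, 7, 20, 26] -> [-47, -33, 7] -> [7]
  [-45, 26, 50, -42, 32, 39, 35, -50] -> [45, -26, -50, 42, -32, -39, -35, 50] -> [50, 45, 42, -26, -32, -35, -39, -50] -> [-50, -45, -42, 26, 32, 35, 39, 50] -> [-45, 35, 39] -> [35, 39]
  [-4, -48, 16, 18, -18, -37, 39, 26, -5, 48] -> [4, 48, -16, -18, 18, 37, -39, -26, 5, -48] -> [48, 37, 18, 5, 4, -16, -18, -26, -39, -48] -> [-48, -37, -18, -5, -4, 16, 18, 26, 39, 48] -> [-37, -5, 39] -> [39]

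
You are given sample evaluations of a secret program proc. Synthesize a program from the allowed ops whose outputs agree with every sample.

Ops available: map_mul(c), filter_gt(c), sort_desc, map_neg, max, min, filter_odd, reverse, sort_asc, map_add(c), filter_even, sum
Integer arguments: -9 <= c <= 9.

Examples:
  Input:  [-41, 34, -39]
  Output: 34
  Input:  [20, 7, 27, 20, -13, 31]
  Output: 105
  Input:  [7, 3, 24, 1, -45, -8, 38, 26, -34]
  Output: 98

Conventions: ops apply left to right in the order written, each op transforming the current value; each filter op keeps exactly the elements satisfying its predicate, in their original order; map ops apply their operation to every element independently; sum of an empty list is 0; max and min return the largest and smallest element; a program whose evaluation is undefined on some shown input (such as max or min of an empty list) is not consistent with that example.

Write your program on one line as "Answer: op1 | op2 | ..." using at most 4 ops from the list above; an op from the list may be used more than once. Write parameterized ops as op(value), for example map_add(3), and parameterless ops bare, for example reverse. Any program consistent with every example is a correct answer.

filter_gt(1) | sort_asc | sum

Check, running the answer program on each example:
  [-41, 34, -39] -> [34] -> [34] -> 34
  [20, 7, 27, 20, -13, 31] -> [20, 7, 27, 20, 31] -> [7, 20, 20, 27, 31] -> 105
  [7, 3, 24, 1, -45, -8, 38, 26, -34] -> [7, 3, 24, 38, 26] -> [3, 7, 24, 26, 38] -> 98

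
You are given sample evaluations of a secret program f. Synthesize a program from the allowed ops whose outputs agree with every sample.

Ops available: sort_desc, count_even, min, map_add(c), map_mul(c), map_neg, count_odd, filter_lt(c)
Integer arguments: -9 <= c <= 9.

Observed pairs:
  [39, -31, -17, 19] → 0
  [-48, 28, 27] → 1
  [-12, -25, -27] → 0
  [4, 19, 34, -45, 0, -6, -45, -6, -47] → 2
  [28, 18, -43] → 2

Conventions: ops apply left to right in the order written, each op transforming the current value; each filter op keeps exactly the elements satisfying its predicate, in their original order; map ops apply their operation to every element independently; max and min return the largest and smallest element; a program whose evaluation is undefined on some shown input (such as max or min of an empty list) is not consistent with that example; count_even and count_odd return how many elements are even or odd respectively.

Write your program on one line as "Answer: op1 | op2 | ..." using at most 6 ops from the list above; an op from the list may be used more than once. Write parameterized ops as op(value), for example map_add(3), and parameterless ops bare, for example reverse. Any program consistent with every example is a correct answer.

map_neg | filter_lt(0) | map_neg | map_add(9) | count_odd

Check, running the answer program on each example:
  [39, -31, -17, 19] -> [-39, 31, 17, -19] -> [-39, -19] -> [39, 19] -> [48, 28] -> 0
  [-48, 28, 27] -> [48, -28, -27] -> [-28, -27] -> [28, 27] -> [37, 36] -> 1
  [-12, -25, -27] -> [12, 25, 27] -> [] -> [] -> [] -> 0
  [4, 19, 34, -45, 0, -6, -45, -6, -47] -> [-4, -19, -34, 45, 0, 6, 45, 6, 47] -> [-4, -19, -34] -> [4, 19, 34] -> [13, 28, 43] -> 2
  [28, 18, -43] -> [-28, -18, 43] -> [-28, -18] -> [28, 18] -> [37, 27] -> 2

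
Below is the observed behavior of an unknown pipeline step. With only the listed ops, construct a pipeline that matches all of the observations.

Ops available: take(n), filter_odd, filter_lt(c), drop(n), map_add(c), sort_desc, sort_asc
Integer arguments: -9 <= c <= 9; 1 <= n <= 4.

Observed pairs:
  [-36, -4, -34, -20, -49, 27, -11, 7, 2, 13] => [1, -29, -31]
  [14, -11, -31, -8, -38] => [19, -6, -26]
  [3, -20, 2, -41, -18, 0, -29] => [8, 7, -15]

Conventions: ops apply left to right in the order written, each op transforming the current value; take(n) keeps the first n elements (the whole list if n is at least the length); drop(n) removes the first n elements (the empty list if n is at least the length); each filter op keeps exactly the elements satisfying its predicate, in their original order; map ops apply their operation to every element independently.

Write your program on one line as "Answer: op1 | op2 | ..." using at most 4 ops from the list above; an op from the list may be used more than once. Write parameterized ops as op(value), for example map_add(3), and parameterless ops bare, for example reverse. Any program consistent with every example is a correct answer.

take(3) | sort_asc | sort_desc | map_add(5)

Check, running the answer program on each example:
  [-36, -4, -34, -20, -49, 27, -11, 7, 2, 13] -> [-36, -4, -34] -> [-36, -34, -4] -> [-4, -34, -36] -> [1, -29, -31]
  [14, -11, -31, -8, -38] -> [14, -11, -31] -> [-31, -11, 14] -> [14, -11, -31] -> [19, -6, -26]
  [3, -20, 2, -41, -18, 0, -29] -> [3, -20, 2] -> [-20, 2, 3] -> [3, 2, -20] -> [8, 7, -15]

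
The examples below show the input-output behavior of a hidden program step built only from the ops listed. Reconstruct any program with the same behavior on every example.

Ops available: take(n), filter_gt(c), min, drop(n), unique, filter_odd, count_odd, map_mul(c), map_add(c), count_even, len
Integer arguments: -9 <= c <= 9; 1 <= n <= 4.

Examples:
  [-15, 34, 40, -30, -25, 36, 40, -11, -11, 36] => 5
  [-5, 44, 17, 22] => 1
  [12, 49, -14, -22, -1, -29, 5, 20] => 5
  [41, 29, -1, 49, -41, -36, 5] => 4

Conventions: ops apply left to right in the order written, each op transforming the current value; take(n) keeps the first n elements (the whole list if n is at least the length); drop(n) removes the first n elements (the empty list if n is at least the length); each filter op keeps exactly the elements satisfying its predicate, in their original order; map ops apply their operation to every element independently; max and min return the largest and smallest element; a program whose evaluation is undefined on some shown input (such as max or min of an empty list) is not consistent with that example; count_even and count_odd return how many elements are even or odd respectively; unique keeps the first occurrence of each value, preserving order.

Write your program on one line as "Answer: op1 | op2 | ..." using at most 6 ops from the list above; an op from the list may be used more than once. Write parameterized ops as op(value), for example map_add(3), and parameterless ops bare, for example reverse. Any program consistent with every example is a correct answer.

drop(1) | drop(2) | map_add(-5) | unique | len

Check, running the answer program on each example:
  [-15, 34, 40, -30, -25, 36, 40, -11, -11, 36] -> [34, 40, -30, -25, 36, 40, -11, -11, 36] -> [-30, -25, 36, 40, -11, -11, 36] -> [-35, -30, 31, 35, -16, -16, 31] -> [-35, -30, 31, 35, -16] -> 5
  [-5, 44, 17, 22] -> [44, 17, 22] -> [22] -> [17] -> [17] -> 1
  [12, 49, -14, -22, -1, -29, 5, 20] -> [49, -14, -22, -1, -29, 5, 20] -> [-22, -1, -29, 5, 20] -> [-27, -6, -34, 0, 15] -> [-27, -6, -34, 0, 15] -> 5
  [41, 29, -1, 49, -41, -36, 5] -> [29, -1, 49, -41, -36, 5] -> [49, -41, -36, 5] -> [44, -46, -41, 0] -> [44, -46, -41, 0] -> 4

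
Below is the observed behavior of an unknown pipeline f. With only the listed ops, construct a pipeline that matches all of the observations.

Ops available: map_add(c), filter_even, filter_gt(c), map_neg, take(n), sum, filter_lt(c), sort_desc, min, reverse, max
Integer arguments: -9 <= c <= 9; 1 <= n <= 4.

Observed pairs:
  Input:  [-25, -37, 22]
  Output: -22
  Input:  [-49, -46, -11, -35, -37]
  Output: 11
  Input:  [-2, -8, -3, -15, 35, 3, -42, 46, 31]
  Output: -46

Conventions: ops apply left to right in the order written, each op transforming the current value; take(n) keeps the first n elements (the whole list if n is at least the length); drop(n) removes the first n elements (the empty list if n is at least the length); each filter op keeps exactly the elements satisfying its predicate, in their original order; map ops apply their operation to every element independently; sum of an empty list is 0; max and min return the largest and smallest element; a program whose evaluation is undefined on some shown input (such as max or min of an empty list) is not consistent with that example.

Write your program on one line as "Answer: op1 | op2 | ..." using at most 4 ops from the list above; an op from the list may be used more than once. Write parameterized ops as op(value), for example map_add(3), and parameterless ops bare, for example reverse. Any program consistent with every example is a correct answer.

sort_desc | map_neg | min

Check, running the answer program on each example:
  [-25, -37, 22] -> [22, -25, -37] -> [-22, 25, 37] -> -22
  [-49, -46, -11, -35, -37] -> [-11, -35, -37, -46, -49] -> [11, 35, 37, 46, 49] -> 11
  [-2, -8, -3, -15, 35, 3, -42, 46, 31] -> [46, 35, 31, 3, -2, -3, -8, -15, -42] -> [-46, -35, -31, -3, 2, 3, 8, 15, 42] -> -46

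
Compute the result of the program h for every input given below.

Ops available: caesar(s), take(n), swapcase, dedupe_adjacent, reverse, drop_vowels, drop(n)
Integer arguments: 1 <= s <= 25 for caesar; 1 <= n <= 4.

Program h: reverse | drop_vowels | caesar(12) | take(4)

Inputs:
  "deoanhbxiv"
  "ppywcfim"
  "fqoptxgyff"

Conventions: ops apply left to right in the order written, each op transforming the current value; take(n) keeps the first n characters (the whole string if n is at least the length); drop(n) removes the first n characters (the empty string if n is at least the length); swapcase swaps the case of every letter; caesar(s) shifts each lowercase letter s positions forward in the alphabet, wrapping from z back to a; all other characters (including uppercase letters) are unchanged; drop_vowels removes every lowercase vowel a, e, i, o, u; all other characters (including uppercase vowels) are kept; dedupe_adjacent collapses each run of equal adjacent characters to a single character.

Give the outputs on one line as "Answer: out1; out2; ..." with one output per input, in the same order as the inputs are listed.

"hjnt"; "yroi"; "rrks"

Execution, op by op:
  "deoanhbxiv" -> "vixbhnaoed" -> "vxbhnd" -> "hjntzp" -> "hjnt"
  "ppywcfim" -> "mifcwypp" -> "mfcwypp" -> "yroikbb" -> "yroi"
  "fqoptxgyff" -> "ffygxtpoqf" -> "ffygxtpqf" -> "rrksjfbcr" -> "rrks"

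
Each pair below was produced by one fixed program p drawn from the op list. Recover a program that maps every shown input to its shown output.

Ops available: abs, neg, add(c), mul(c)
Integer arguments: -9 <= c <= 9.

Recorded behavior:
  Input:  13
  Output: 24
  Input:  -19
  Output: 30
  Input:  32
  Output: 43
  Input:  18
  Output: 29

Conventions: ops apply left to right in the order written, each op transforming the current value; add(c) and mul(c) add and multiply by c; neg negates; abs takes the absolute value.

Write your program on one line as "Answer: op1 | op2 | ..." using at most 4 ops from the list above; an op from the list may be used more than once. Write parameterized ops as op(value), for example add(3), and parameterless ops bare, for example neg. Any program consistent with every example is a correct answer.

neg | abs | add(2) | add(9)

Check, running the answer program on each example:
  13 -> -13 -> 13 -> 15 -> 24
  -19 -> 19 -> 19 -> 21 -> 30
  32 -> -32 -> 32 -> 34 -> 43
  18 -> -18 -> 18 -> 20 -> 29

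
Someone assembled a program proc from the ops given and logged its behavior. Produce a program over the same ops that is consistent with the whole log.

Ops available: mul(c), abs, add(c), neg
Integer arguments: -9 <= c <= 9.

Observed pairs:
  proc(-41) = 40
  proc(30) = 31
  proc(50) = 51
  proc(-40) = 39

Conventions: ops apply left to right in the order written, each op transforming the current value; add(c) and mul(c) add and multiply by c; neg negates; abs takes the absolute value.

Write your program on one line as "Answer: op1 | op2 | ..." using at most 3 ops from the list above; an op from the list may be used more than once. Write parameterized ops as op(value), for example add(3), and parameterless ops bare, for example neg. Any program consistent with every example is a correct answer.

add(1) | neg | abs

Check, running the answer program on each example:
  -41 -> -40 -> 40 -> 40
  30 -> 31 -> -31 -> 31
  50 -> 51 -> -51 -> 51
  -40 -> -39 -> 39 -> 39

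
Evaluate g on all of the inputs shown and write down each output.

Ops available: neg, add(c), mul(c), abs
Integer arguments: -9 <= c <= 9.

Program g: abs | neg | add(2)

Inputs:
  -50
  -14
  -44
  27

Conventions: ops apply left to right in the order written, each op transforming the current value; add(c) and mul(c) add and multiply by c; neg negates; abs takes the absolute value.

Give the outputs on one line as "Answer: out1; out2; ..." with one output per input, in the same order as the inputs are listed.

Execution, op by op:
  -50 -> 50 -> -50 -> -48
  -14 -> 14 -> -14 -> -12
  -44 -> 44 -> -44 -> -42
  27 -> 27 -> -27 -> -25

-48; -12; -42; -25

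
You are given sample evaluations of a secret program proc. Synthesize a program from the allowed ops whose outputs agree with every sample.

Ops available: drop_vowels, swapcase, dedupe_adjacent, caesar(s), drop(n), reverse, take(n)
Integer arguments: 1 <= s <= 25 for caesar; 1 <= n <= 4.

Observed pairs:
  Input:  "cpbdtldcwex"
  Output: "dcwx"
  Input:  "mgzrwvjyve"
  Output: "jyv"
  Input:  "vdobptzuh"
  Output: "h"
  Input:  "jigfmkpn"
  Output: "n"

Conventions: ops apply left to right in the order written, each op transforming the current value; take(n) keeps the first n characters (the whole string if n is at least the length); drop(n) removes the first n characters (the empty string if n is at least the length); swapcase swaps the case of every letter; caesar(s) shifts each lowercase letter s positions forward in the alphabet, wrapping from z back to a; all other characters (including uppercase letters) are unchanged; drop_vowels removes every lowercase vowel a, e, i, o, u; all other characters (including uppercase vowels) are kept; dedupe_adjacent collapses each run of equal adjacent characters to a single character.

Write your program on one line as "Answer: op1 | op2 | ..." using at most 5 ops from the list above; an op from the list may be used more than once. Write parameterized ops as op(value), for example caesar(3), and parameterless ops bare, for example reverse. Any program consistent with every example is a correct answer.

drop_vowels | drop(1) | drop(3) | drop(2)

Check, running the answer program on each example:
  "cpbdtldcwex" -> "cpbdtldcwx" -> "pbdtldcwx" -> "tldcwx" -> "dcwx"
  "mgzrwvjyve" -> "mgzrwvjyv" -> "gzrwvjyv" -> "wvjyv" -> "jyv"
  "vdobptzuh" -> "vdbptzh" -> "dbptzh" -> "tzh" -> "h"
  "jigfmkpn" -> "jgfmkpn" -> "gfmkpn" -> "kpn" -> "n"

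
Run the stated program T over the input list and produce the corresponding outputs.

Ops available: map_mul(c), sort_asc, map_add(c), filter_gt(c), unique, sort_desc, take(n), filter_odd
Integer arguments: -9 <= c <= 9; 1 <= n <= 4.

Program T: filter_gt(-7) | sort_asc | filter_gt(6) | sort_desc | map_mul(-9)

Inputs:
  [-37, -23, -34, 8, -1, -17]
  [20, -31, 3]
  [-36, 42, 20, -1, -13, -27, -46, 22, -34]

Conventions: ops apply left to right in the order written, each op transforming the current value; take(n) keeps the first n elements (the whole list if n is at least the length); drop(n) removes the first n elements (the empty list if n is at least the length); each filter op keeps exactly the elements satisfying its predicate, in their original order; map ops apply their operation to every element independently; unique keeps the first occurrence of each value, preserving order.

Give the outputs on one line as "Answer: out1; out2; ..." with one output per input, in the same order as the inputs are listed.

[-72]; [-180]; [-378, -198, -180]

Execution, op by op:
  [-37, -23, -34, 8, -1, -17] -> [8, -1] -> [-1, 8] -> [8] -> [8] -> [-72]
  [20, -31, 3] -> [20, 3] -> [3, 20] -> [20] -> [20] -> [-180]
  [-36, 42, 20, -1, -13, -27, -46, 22, -34] -> [42, 20, -1, 22] -> [-1, 20, 22, 42] -> [20, 22, 42] -> [42, 22, 20] -> [-378, -198, -180]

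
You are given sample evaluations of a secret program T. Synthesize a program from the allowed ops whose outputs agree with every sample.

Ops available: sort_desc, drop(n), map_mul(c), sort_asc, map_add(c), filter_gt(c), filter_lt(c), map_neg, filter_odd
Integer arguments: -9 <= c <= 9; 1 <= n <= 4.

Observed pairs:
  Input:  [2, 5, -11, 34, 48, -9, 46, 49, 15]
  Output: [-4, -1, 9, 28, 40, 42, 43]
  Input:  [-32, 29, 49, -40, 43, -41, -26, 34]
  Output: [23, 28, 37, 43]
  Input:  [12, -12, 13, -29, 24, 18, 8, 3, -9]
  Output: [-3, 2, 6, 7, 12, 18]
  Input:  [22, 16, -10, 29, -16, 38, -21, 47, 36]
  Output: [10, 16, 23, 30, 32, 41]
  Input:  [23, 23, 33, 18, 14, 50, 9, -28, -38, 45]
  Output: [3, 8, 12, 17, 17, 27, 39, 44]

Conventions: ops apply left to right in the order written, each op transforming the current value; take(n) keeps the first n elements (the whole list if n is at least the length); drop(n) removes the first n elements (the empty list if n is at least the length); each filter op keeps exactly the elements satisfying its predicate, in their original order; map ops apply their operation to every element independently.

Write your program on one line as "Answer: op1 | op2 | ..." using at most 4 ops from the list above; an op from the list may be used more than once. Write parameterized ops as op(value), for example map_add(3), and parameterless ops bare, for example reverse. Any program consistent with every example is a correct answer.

filter_gt(-3) | sort_asc | map_add(-6)

Check, running the answer program on each example:
  [2, 5, -11, 34, 48, -9, 46, 49, 15] -> [2, 5, 34, 48, 46, 49, 15] -> [2, 5, 15, 34, 46, 48, 49] -> [-4, -1, 9, 28, 40, 42, 43]
  [-32, 29, 49, -40, 43, -41, -26, 34] -> [29, 49, 43, 34] -> [29, 34, 43, 49] -> [23, 28, 37, 43]
  [12, -12, 13, -29, 24, 18, 8, 3, -9] -> [12, 13, 24, 18, 8, 3] -> [3, 8, 12, 13, 18, 24] -> [-3, 2, 6, 7, 12, 18]
  [22, 16, -10, 29, -16, 38, -21, 47, 36] -> [22, 16, 29, 38, 47, 36] -> [16, 22, 29, 36, 38, 47] -> [10, 16, 23, 30, 32, 41]
  [23, 23, 33, 18, 14, 50, 9, -28, -38, 45] -> [23, 23, 33, 18, 14, 50, 9, 45] -> [9, 14, 18, 23, 23, 33, 45, 50] -> [3, 8, 12, 17, 17, 27, 39, 44]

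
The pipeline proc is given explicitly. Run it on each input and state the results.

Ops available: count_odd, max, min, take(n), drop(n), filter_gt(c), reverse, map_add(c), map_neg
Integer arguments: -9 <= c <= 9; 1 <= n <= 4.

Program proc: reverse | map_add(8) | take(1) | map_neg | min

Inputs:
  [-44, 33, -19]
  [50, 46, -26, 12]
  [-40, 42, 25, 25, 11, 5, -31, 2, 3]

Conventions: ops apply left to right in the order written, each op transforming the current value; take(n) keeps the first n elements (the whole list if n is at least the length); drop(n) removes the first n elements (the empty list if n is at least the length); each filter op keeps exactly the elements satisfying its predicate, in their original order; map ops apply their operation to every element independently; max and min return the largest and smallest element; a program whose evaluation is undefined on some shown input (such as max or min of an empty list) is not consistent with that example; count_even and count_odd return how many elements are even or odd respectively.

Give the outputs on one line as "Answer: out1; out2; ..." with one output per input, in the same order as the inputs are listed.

11; -20; -11

Execution, op by op:
  [-44, 33, -19] -> [-19, 33, -44] -> [-11, 41, -36] -> [-11] -> [11] -> 11
  [50, 46, -26, 12] -> [12, -26, 46, 50] -> [20, -18, 54, 58] -> [20] -> [-20] -> -20
  [-40, 42, 25, 25, 11, 5, -31, 2, 3] -> [3, 2, -31, 5, 11, 25, 25, 42, -40] -> [11, 10, -23, 13, 19, 33, 33, 50, -32] -> [11] -> [-11] -> -11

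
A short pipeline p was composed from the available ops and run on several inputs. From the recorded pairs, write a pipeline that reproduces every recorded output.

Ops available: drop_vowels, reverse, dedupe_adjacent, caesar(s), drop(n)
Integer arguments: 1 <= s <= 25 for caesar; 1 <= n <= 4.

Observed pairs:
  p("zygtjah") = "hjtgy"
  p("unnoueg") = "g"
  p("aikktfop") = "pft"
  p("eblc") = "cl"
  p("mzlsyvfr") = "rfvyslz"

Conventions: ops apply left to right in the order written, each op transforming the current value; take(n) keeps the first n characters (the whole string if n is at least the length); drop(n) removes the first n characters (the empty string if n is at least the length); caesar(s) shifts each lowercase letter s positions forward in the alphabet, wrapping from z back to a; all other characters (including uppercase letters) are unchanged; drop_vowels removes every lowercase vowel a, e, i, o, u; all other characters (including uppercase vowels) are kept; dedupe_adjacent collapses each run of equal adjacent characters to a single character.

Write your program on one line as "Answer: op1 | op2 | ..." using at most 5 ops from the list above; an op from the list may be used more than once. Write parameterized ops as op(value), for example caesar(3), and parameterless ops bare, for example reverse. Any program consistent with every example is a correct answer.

dedupe_adjacent | drop_vowels | drop(1) | reverse

Check, running the answer program on each example:
  "zygtjah" -> "zygtjah" -> "zygtjh" -> "ygtjh" -> "hjtgy"
  "unnoueg" -> "unoueg" -> "ng" -> "g" -> "g"
  "aikktfop" -> "aiktfop" -> "ktfp" -> "tfp" -> "pft"
  "eblc" -> "eblc" -> "blc" -> "lc" -> "cl"
  "mzlsyvfr" -> "mzlsyvfr" -> "mzlsyvfr" -> "zlsyvfr" -> "rfvyslz"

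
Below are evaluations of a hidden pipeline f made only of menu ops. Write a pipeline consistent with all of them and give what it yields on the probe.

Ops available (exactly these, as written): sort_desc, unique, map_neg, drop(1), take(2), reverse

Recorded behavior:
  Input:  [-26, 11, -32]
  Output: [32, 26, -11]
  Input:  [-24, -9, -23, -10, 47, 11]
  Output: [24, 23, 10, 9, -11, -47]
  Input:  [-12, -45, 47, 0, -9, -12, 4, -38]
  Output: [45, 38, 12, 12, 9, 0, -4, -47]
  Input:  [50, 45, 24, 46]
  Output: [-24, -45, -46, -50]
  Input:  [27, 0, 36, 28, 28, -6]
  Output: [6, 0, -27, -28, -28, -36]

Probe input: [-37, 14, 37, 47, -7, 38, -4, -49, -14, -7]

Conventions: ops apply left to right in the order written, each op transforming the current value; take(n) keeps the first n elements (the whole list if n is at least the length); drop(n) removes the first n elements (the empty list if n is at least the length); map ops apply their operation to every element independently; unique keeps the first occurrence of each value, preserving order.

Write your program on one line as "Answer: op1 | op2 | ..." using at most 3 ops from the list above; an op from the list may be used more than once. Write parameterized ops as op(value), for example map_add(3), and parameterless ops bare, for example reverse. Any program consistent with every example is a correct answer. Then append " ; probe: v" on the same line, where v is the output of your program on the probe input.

map_neg | sort_desc ; probe: [49, 37, 14, 7, 7, 4, -14, -37, -38, -47]

Check, running the answer program on each example:
  [-26, 11, -32] -> [26, -11, 32] -> [32, 26, -11]
  [-24, -9, -23, -10, 47, 11] -> [24, 9, 23, 10, -47, -11] -> [24, 23, 10, 9, -11, -47]
  [-12, -45, 47, 0, -9, -12, 4, -38] -> [12, 45, -47, 0, 9, 12, -4, 38] -> [45, 38, 12, 12, 9, 0, -4, -47]
  [50, 45, 24, 46] -> [-50, -45, -24, -46] -> [-24, -45, -46, -50]
  [27, 0, 36, 28, 28, -6] -> [-27, 0, -36, -28, -28, 6] -> [6, 0, -27, -28, -28, -36]
  probe: [-37, 14, 37, 47, -7, 38, -4, -49, -14, -7] -> [37, -14, -37, -47, 7, -38, 4, 49, 14, 7] -> [49, 37, 14, 7, 7, 4, -14, -37, -38, -47]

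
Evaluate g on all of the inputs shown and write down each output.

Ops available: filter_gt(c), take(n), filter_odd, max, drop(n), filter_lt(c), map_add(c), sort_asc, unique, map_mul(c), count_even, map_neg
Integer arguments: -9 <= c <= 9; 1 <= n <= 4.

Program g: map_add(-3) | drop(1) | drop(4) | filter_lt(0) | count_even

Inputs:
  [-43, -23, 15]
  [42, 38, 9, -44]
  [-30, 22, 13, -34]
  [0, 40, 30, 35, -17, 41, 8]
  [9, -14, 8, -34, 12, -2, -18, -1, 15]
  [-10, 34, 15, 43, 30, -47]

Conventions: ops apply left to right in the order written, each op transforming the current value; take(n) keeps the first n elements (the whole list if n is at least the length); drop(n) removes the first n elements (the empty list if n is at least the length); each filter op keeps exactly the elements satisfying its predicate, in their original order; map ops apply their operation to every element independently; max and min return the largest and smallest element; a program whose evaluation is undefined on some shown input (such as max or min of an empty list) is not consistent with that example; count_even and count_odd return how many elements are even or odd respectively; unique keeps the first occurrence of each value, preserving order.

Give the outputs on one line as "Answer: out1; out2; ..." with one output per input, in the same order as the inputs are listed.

0; 0; 0; 0; 1; 1

Execution, op by op:
  [-43, -23, 15] -> [-46, -26, 12] -> [-26, 12] -> [] -> [] -> 0
  [42, 38, 9, -44] -> [39, 35, 6, -47] -> [35, 6, -47] -> [] -> [] -> 0
  [-30, 22, 13, -34] -> [-33, 19, 10, -37] -> [19, 10, -37] -> [] -> [] -> 0
  [0, 40, 30, 35, -17, 41, 8] -> [-3, 37, 27, 32, -20, 38, 5] -> [37, 27, 32, -20, 38, 5] -> [38, 5] -> [] -> 0
  [9, -14, 8, -34, 12, -2, -18, -1, 15] -> [6, -17, 5, -37, 9, -5, -21, -4, 12] -> [-17, 5, -37, 9, -5, -21, -4, 12] -> [-5, -21, -4, 12] -> [-5, -21, -4] -> 1
  [-10, 34, 15, 43, 30, -47] -> [-13, 31, 12, 40, 27, -50] -> [31, 12, 40, 27, -50] -> [-50] -> [-50] -> 1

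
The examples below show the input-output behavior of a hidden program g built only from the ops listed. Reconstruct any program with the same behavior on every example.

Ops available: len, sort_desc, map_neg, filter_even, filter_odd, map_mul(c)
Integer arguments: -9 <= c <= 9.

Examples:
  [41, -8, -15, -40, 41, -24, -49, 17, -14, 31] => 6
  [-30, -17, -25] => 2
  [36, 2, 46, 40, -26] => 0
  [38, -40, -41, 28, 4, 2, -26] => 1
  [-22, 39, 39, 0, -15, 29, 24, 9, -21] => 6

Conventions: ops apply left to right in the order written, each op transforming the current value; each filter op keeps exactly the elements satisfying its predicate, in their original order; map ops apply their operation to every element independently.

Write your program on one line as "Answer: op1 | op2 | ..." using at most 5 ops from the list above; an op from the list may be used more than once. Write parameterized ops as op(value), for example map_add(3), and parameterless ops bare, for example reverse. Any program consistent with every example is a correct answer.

map_neg | filter_odd | sort_desc | len

Check, running the answer program on each example:
  [41, -8, -15, -40, 41, -24, -49, 17, -14, 31] -> [-41, 8, 15, 40, -41, 24, 49, -17, 14, -31] -> [-41, 15, -41, 49, -17, -31] -> [49, 15, -17, -31, -41, -41] -> 6
  [-30, -17, -25] -> [30, 17, 25] -> [17, 25] -> [25, 17] -> 2
  [36, 2, 46, 40, -26] -> [-36, -2, -46, -40, 26] -> [] -> [] -> 0
  [38, -40, -41, 28, 4, 2, -26] -> [-38, 40, 41, -28, -4, -2, 26] -> [41] -> [41] -> 1
  [-22, 39, 39, 0, -15, 29, 24, 9, -21] -> [22, -39, -39, 0, 15, -29, -24, -9, 21] -> [-39, -39, 15, -29, -9, 21] -> [21, 15, -9, -29, -39, -39] -> 6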